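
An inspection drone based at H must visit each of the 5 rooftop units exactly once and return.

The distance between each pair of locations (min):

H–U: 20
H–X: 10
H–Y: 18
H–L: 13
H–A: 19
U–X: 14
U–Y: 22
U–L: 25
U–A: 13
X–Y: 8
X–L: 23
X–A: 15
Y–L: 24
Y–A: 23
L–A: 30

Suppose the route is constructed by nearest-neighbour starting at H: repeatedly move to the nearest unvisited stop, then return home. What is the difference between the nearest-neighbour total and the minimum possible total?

Excess over optimum: 5 min.

H: X=10, L=13, Y=18, A=19, U=20 ⇒ X
X: Y=8, U=14, A=15, L=23 ⇒ Y
Y: U=22, A=23, L=24 ⇒ U
U: A=13, L=25 ⇒ A
A: L=30 ⇒ L
NN route H → X → Y → U → A → L → H costs 96.
Optimal: H → L → Y → X → U → A → H costs 91 (by enumerating all 60 distinct tours).
Excess = 96 − 91 = 5.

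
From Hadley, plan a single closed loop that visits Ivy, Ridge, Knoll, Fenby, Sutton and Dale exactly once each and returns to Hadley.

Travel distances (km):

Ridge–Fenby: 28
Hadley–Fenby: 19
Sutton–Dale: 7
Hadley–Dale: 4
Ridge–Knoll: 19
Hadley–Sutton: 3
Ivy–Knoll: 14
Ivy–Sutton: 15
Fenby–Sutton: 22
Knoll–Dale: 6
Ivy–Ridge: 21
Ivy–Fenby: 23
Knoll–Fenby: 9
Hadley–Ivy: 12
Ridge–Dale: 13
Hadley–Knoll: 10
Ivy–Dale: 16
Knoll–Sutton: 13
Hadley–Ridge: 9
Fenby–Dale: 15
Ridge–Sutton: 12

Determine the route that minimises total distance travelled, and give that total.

Shortest round trip = 78 km.

There are 360 distinct closed tours to check (reversals are equivalent).
Hadley→Ivy→Ridge→Knoll→Fenby→Sutton→Dale→Hadley: 12+21+19+9+22+7+4 = 94
Hadley→Ivy→Ridge→Knoll→Fenby→Dale→Sutton→Hadley: 12+21+19+9+15+7+3 = 86
Hadley→Ivy→Ridge→Knoll→Sutton→Fenby→Dale→Hadley: 12+21+19+13+22+15+4 = 106
Hadley→Ivy→Ridge→Knoll→Sutton→Dale→Fenby→Hadley: 12+21+19+13+7+15+19 = 106
Hadley→Ivy→Ridge→Knoll→Dale→Fenby→Sutton→Hadley: 12+21+19+6+15+22+3 = 98
Hadley→Ivy→Ridge→Knoll→Dale→Sutton→Fenby→Hadley: 12+21+19+6+7+22+19 = 106
Hadley→Ivy→Ridge→Fenby→Knoll→Sutton→Dale→Hadley: 12+21+28+9+13+7+4 = 94
Hadley→Ivy→Ridge→Fenby→Knoll→Dale→Sutton→Hadley: 12+21+28+9+6+7+3 = 86
… (352 more)
Hadley→Ivy→Knoll→Fenby→Dale→Ridge→Sutton→Hadley: 12+14+9+15+13+12+3 = 78  ← best
The minimum is 78.
One optimal route: Hadley → Ivy → Knoll → Fenby → Dale → Ridge → Sutton → Hadley (or its reverse).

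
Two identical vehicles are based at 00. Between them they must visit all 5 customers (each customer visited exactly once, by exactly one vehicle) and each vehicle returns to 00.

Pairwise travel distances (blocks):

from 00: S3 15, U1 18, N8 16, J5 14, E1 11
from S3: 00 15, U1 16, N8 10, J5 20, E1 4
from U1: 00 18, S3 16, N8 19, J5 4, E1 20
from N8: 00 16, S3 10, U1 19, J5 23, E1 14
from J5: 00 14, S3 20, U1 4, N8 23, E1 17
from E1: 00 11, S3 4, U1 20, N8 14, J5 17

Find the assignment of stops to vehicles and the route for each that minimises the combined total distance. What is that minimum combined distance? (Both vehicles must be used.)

Minimum combined distance: 77 blocks.

Check every non-empty split of the stops between the two vehicles; for each half take its own optimal tour:
  {S3} + {U1, N8, J5, E1}: 30 + 62 = 92
  {U1} + {S3, N8, J5, E1}: 36 + 61 = 97
  {S3, U1} + {N8, J5, E1}: 49 + 61 = 110
  {N8} + {S3, U1, J5, E1}: 32 + 49 = 81
  {S3, N8} + {U1, J5, E1}: 41 + 49 = 90
  {U1, N8} + {S3, J5, E1}: 53 + 49 = 102
  … (15 splits in total)
  {U1, J5} + {S3, N8, E1}: 36 + 41 = 77  ← best
Best: vehicle 1 00 → U1 → J5 → 00 = 36; vehicle 2 00 → N8 → S3 → E1 → 00 = 41; combined 77.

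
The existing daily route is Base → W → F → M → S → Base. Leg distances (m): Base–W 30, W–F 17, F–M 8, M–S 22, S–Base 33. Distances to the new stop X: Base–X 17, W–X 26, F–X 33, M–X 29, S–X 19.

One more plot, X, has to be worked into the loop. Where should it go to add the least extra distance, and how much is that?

Adding 3 m by placing X on the S–Base leg.

Insertion cost between consecutive stops i–j is d(i,X) + d(X,j) − d(i,j):
  between Base and W: 17 + 26 − 30 = 13
  between W and F: 26 + 33 − 17 = 42
  between F and M: 33 + 29 − 8 = 54
  between M and S: 29 + 19 − 22 = 26
  between S and Base: 19 + 17 − 33 = 3
Cheapest insertion is between S and Base, adding 3.
New total = 110 + 3 = 113.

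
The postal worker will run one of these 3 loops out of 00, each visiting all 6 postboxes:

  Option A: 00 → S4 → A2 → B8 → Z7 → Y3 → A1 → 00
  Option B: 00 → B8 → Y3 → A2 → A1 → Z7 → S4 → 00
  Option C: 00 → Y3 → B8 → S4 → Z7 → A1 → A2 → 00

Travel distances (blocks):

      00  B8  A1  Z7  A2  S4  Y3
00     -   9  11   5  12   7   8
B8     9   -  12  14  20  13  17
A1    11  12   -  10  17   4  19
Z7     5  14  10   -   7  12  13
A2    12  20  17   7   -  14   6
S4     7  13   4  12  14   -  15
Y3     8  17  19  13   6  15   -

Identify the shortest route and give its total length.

Option A: 7 + 14 + 20 + 14 + 13 + 19 + 11 = 98
Option B: 9 + 17 + 6 + 17 + 10 + 12 + 7 = 78
Option C: 8 + 17 + 13 + 12 + 10 + 17 + 12 = 89

Shortest is Option B, total 78 blocks.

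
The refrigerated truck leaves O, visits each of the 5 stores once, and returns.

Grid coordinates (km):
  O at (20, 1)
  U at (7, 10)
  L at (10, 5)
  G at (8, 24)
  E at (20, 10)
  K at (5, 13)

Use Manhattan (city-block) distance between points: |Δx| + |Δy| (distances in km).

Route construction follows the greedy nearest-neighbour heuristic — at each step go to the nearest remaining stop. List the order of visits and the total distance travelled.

Nearest-neighbour total = 96 km; route O → E → U → K → L → G → O.

O → [E:9 / L:14 / U:22 / K:27 / G:35] → E (9)
E → [U:13 / L:15 / K:18 / G:26] → U (13)
U → [K:5 / L:8 / G:15] → K (5)
K → [L:13 / G:14] → L (13)
L → [G:21] → G (21)
Return G→O: 35.
Total = 9 + 13 + 5 + 13 + 21 + 35 = 96.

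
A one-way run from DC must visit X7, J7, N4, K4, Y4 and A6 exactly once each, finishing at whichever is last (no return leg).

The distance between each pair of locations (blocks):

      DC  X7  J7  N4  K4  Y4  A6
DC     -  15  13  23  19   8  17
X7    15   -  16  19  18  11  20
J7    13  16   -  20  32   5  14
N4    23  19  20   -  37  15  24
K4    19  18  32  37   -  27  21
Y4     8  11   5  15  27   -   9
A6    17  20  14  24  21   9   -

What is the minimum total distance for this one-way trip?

There are 6! = 720 possible orderings.
DC→X7→J7→N4→K4→Y4→A6: 15+16+20+37+27+9 = 124
DC→X7→J7→N4→K4→A6→Y4: 15+16+20+37+21+9 = 118
DC→X7→J7→N4→Y4→K4→A6: 15+16+20+15+27+21 = 114
DC→X7→J7→N4→Y4→A6→K4: 15+16+20+15+9+21 = 96
DC→X7→J7→N4→A6→K4→Y4: 15+16+20+24+21+27 = 123
DC→X7→J7→N4→A6→Y4→K4: 15+16+20+24+9+27 = 111
DC→X7→J7→K4→N4→Y4→A6: 15+16+32+37+15+9 = 124
DC→X7→J7→K4→N4→A6→Y4: 15+16+32+37+24+9 = 133
… (712 more)
DC→J7→Y4→A6→K4→X7→N4: 13+5+9+21+18+19 = 85  ← best
The minimum is 85.
One shortest path: DC → J7 → Y4 → A6 → K4 → X7 → N4.

Minimum one-way distance = 85 blocks.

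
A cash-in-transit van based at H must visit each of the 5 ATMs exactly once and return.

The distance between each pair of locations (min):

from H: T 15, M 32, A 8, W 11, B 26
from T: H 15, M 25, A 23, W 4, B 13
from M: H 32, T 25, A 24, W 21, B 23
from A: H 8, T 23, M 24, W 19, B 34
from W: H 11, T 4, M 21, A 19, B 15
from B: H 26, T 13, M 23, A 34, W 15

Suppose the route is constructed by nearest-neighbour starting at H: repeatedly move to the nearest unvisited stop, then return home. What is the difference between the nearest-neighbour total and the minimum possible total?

From H: A=8, W=11, T=15, B=26, M=32 → choose A (8).
From A: W=19, T=23, M=24, B=34 → choose W (19).
From W: T=4, B=15, M=21 → choose T (4).
From T: B=13, M=25 → choose B (13).
From B: M=23 → choose M (23).
NN route H → A → W → T → B → M → H costs 99.
Optimal: H → A → M → B → T → W → H costs 83 (by enumerating all 60 distinct tours).
Excess = 99 − 83 = 16.

Excess over optimum: 16 min.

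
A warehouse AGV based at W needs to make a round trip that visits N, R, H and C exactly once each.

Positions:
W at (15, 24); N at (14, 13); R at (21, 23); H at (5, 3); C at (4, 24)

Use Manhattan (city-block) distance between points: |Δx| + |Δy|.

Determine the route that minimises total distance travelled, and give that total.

Minimum total distance: 76.

With 4 stops there are 4!/2 = 12 distinct round trips (a route and its reverse cost the same).
W → N → R → H → C → W: 12+17+36+22+11 = 98
W → N → R → C → H → W: 12+17+18+22+31 = 100
W → N → H → R → C → W: 12+19+36+18+11 = 96
W → N → H → C → R → W: 12+19+22+18+7 = 78
W → N → C → R → H → W: 12+21+18+36+31 = 118
W → N → C → H → R → W: 12+21+22+36+7 = 98
W → R → N → H → C → W: 7+17+19+22+11 = 76
W → R → N → C → H → W: 7+17+21+22+31 = 98
W → R → H → N → C → W: 7+36+19+21+11 = 94
W → R → C → N → H → W: 7+18+21+19+31 = 96
W → H → N → R → C → W: 31+19+17+18+11 = 96
W → H → R → N → C → W: 31+36+17+21+11 = 116
The minimum is 76.
One optimal route: W → R → N → H → C → W (or its reverse).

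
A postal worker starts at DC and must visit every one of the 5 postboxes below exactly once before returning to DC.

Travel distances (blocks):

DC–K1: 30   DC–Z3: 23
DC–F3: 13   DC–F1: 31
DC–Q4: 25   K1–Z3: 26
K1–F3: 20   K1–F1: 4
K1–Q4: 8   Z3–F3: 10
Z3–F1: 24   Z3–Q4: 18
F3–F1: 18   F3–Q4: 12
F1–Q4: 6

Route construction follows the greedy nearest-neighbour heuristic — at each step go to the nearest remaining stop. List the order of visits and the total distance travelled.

From DC: distances to unvisited — F3=13, Z3=23, Q4=25, K1=30, F1=31. Nearest is F3 (13).
From F3: distances to unvisited — Z3=10, Q4=12, F1=18, K1=20. Nearest is Z3 (10).
From Z3: distances to unvisited — Q4=18, F1=24, K1=26. Nearest is Q4 (18).
From Q4: distances to unvisited — F1=6, K1=8. Nearest is F1 (6).
From F1: distances to unvisited — K1=4. Nearest is K1 (4).
Return K1→DC: 30.
Total = 13 + 10 + 18 + 6 + 4 + 30 = 81.

81 blocks along DC → F3 → Z3 → Q4 → F1 → K1 → DC.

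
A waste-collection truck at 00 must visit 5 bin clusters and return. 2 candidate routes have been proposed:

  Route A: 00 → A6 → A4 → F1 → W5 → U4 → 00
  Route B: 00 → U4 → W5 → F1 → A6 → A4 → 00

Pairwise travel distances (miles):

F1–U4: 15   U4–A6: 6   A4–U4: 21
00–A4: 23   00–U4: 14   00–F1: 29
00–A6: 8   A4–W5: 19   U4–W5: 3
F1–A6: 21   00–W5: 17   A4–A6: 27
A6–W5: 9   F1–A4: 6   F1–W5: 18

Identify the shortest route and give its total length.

Route A: 8 + 27 + 6 + 18 + 3 + 14 = 76
Route B: 14 + 3 + 18 + 21 + 27 + 23 = 106

Shortest is Route A, total 76 miles.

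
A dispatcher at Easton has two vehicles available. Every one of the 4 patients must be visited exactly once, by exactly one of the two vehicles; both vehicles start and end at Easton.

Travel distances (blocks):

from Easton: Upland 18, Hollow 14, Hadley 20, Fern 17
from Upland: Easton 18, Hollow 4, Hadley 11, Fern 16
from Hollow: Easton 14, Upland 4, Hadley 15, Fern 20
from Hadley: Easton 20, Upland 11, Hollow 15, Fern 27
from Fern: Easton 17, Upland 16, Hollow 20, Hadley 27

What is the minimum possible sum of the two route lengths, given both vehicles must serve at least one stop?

Check every non-empty split of the stops between the two vehicles; for each half take its own optimal tour:
  {Upland} + {Hollow, Hadley, Fern}: 36 + 72 = 108
  {Hollow} + {Upland, Hadley, Fern}: 28 + 64 = 92
  {Upland, Hollow} + {Hadley, Fern}: 36 + 64 = 100
  {Hadley} + {Upland, Hollow, Fern}: 40 + 51 = 91
  {Upland, Hadley} + {Hollow, Fern}: 49 + 51 = 100
  {Hollow, Hadley} + {Upland, Fern}: 49 + 51 = 100
  … (7 splits in total)
  {Upland, Hollow, Hadley} + {Fern}: 49 + 34 = 83  ← best
Best: vehicle 1 Easton → Hollow → Upland → Hadley → Easton = 49; vehicle 2 Easton → Fern → Easton = 34; combined 83.

Minimum combined distance: 83 blocks.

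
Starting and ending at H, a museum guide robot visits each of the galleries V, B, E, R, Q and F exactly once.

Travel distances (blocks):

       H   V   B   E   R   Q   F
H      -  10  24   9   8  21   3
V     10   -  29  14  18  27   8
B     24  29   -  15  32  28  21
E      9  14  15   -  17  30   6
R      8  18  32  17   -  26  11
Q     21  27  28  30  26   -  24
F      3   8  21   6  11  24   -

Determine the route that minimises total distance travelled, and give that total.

There are 360 distinct closed tours to check (reversals are equivalent).
H → V → B → E → R → Q → F → H: 10+29+15+17+26+24+3 = 124
H → V → B → E → R → F → Q → H: 10+29+15+17+11+24+21 = 127
H → V → B → E → Q → R → F → H: 10+29+15+30+26+11+3 = 124
H → V → B → E → Q → F → R → H: 10+29+15+30+24+11+8 = 127
H → V → B → E → F → R → Q → H: 10+29+15+6+11+26+21 = 118
H → V → B → E → F → Q → R → H: 10+29+15+6+24+26+8 = 118
H → V → B → R → E → Q → F → H: 10+29+32+17+30+24+3 = 145
H → V → B → R → E → F → Q → H: 10+29+32+17+6+24+21 = 139
… (352 more)
H → V → F → E → B → Q → R → H: 10+8+6+15+28+26+8 = 101  ← best
The minimum is 101.
One optimal route: H → V → F → E → B → Q → R → H (or its reverse).

101 blocks — the shortest possible round trip.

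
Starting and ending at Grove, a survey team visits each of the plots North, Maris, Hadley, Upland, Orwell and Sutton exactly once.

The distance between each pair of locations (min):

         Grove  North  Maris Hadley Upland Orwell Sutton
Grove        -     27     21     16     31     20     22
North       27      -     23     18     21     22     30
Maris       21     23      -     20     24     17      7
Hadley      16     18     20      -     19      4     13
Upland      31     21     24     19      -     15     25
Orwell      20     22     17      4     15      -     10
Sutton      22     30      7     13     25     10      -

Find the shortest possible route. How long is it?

With 6 stops there are 6!/2 = 360 distinct round trips (a route and its reverse cost the same).
Grove-North-Maris-Hadley-Upland-Orwell-Sutton-Grove: 27+23+20+19+15+10+22 = 136
Grove-North-Maris-Hadley-Upland-Sutton-Orwell-Grove: 27+23+20+19+25+10+20 = 144
Grove-North-Maris-Hadley-Orwell-Upland-Sutton-Grove: 27+23+20+4+15+25+22 = 136
Grove-North-Maris-Hadley-Orwell-Sutton-Upland-Grove: 27+23+20+4+10+25+31 = 140
Grove-North-Maris-Hadley-Sutton-Upland-Orwell-Grove: 27+23+20+13+25+15+20 = 143
Grove-North-Maris-Hadley-Sutton-Orwell-Upland-Grove: 27+23+20+13+10+15+31 = 139
Grove-North-Maris-Upland-Hadley-Orwell-Sutton-Grove: 27+23+24+19+4+10+22 = 129
Grove-North-Maris-Upland-Hadley-Sutton-Orwell-Grove: 27+23+24+19+13+10+20 = 136
… (352 more)
Grove-North-Upland-Orwell-Hadley-Sutton-Maris-Grove: 27+21+15+4+13+7+21 = 108  ← best
The minimum is 108.
One optimal route: Grove → North → Upland → Orwell → Hadley → Sutton → Maris → Grove (or its reverse).

Minimum total distance: 108 min.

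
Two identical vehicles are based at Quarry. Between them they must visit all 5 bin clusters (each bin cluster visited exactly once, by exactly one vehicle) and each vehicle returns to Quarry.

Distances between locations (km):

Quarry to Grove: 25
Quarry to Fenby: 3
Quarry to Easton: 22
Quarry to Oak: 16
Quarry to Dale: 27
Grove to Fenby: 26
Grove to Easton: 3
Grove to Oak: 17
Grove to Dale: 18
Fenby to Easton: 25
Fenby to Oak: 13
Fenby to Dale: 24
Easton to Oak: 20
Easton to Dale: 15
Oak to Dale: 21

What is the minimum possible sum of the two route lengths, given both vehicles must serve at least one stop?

84 km — the smallest possible combined total.

Check every non-empty split of the stops between the two vehicles; for each half take its own optimal tour:
  {Grove} + {Fenby, Easton, Oak, Dale}: 50 + 74 = 124
  {Fenby} + {Grove, Easton, Oak, Dale}: 6 + 78 = 84
  {Grove, Fenby} + {Easton, Oak, Dale}: 54 + 74 = 128
  {Easton} + {Grove, Fenby, Oak, Dale}: 44 + 78 = 122
  {Grove, Easton} + {Fenby, Oak, Dale}: 50 + 64 = 114
  {Fenby, Easton} + {Grove, Oak, Dale}: 50 + 78 = 128
  … (15 splits in total)
Best: vehicle 1 Quarry → Fenby → Quarry = 6; vehicle 2 Quarry → Oak → Grove → Easton → Dale → Quarry = 78; combined 84.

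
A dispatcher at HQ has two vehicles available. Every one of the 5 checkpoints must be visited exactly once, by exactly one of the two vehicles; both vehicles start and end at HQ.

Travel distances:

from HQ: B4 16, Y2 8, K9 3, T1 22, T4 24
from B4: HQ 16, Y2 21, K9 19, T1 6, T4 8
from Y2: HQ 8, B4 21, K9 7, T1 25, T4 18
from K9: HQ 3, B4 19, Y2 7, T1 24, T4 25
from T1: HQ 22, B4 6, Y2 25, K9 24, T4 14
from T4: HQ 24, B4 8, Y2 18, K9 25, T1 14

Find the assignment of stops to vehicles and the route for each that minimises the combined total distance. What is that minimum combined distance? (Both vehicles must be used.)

Minimum combined distance: 68.

Check every non-empty split of the stops between the two vehicles; for each half take its own optimal tour:
  {B4} + {Y2, K9, T1, T4}: 32 + 64 = 96
  {Y2} + {B4, K9, T1, T4}: 16 + 64 = 80
  {B4, Y2} + {K9, T1, T4}: 45 + 64 = 109
  {K9} + {B4, Y2, T1, T4}: 6 + 62 = 68
  {B4, K9} + {Y2, T1, T4}: 38 + 62 = 100
  {Y2, K9} + {B4, T1, T4}: 18 + 60 = 78
  … (15 splits in total)
Best: vehicle 1 HQ → K9 → HQ = 6; vehicle 2 HQ → B4 → T1 → T4 → Y2 → HQ = 62; combined 68.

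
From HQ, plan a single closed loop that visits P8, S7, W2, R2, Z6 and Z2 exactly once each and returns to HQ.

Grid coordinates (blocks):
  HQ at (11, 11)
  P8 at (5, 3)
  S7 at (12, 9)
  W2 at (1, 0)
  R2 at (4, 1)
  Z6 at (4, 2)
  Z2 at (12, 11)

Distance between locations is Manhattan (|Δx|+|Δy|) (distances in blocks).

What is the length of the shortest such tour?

Minimum total distance: 44 blocks.

HQ-P8-S7-W2-R2-Z6-Z2-HQ: 14+13+20+4+1+17+1 = 70
HQ-P8-S7-W2-R2-Z2-Z6-HQ: 14+13+20+4+18+17+16 = 102
HQ-P8-S7-W2-Z6-R2-Z2-HQ: 14+13+20+5+1+18+1 = 72
HQ-P8-S7-W2-Z6-Z2-R2-HQ: 14+13+20+5+17+18+17 = 104
HQ-P8-S7-W2-Z2-R2-Z6-HQ: 14+13+20+22+18+1+16 = 104
HQ-P8-S7-W2-Z2-Z6-R2-HQ: 14+13+20+22+17+1+17 = 104
HQ-P8-S7-R2-W2-Z6-Z2-HQ: 14+13+16+4+5+17+1 = 70
HQ-P8-S7-R2-W2-Z2-Z6-HQ: 14+13+16+4+22+17+16 = 102
… (352 more)
HQ-P8-W2-R2-Z6-S7-Z2-HQ: 14+7+4+1+15+2+1 = 44  ← best
The minimum is 44.
One optimal route: HQ → P8 → W2 → R2 → Z6 → S7 → Z2 → HQ (or its reverse).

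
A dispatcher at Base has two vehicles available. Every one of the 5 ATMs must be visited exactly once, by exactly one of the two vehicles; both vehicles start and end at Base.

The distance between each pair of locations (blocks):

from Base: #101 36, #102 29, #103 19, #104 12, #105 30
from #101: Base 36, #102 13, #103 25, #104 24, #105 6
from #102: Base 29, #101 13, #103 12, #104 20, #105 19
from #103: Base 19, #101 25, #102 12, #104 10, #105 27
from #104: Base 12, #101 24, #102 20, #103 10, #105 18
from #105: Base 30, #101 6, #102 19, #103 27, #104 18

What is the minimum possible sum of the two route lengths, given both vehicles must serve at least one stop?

104 blocks — the smallest possible combined total.

Try each way of splitting the stops between the two vehicles (each non-empty) and, for each split, find the best tour for each vehicle:
  {#101} + {#102, #103, #104, #105}: 72 + 80 = 152
  {#102} + {#101, #103, #104, #105}: 58 + 80 = 138
  {#101, #102} + {#103, #104, #105}: 78 + 76 = 154
  {#103} + {#101, #102, #104, #105}: 38 + 78 = 116
  {#101, #103} + {#102, #104, #105}: 80 + 78 = 158
  {#102, #103} + {#101, #104, #105}: 60 + 72 = 132
  … (15 splits in total)
  {#104} + {#101, #102, #103, #105}: 24 + 80 = 104  ← best
Best: vehicle 1 Base → #104 → Base = 24; vehicle 2 Base → #103 → #102 → #101 → #105 → Base = 80; combined 104.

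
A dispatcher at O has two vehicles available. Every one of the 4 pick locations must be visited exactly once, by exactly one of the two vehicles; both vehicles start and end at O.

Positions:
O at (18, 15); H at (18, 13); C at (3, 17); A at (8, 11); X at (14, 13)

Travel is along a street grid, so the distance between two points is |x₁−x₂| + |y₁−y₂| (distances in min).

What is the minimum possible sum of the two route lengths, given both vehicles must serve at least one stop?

Try each way of splitting the stops between the two vehicles (each non-empty) and, for each split, find the best tour for each vehicle:
  {H} + {C, A, X}: 4 + 42 = 46
  {C} + {H, A, X}: 34 + 28 = 62
  {H, C} + {A, X}: 38 + 28 = 66
  {A} + {H, C, X}: 28 + 38 = 66
  {H, A} + {C, X}: 28 + 38 = 66
  {C, A} + {H, X}: 42 + 12 = 54
  … (7 splits in total)
Best: vehicle 1 O → H → O = 4; vehicle 2 O → C → A → X → O = 42; combined 46.

46 min — the smallest possible combined total.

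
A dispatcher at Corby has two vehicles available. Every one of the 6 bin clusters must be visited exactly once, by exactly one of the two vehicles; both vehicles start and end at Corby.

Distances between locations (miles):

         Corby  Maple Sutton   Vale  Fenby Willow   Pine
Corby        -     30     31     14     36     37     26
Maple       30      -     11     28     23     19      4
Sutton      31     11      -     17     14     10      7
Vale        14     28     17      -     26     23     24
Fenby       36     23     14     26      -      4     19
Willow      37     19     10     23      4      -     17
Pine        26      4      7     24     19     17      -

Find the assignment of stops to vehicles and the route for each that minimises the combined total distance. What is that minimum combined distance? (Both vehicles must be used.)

There are 2^5 − 1 = 31 ways to divide the 6 stops into two non-empty groups. For each, the best each vehicle can do is its own shortest tour through its group:
  {Maple} + {Sutton, Vale, Fenby, Willow, Pine}: 60 + 87 = 147
  {Sutton} + {Maple, Vale, Fenby, Willow, Pine}: 62 + 93 = 155
  {Maple, Sutton} + {Vale, Fenby, Willow, Pine}: 72 + 86 = 158
  {Vale} + {Maple, Sutton, Fenby, Willow, Pine}: 28 + 91 = 119
  {Maple, Vale} + {Sutton, Fenby, Willow, Pine}: 72 + 83 = 155
  {Sutton, Vale} + {Maple, Fenby, Willow, Pine}: 62 + 89 = 151
  … (31 splits in total)
Best: vehicle 1 Corby → Vale → Corby = 28; vehicle 2 Corby → Maple → Pine → Sutton → Willow → Fenby → Corby = 91; combined 119.

119 miles — the smallest possible combined total.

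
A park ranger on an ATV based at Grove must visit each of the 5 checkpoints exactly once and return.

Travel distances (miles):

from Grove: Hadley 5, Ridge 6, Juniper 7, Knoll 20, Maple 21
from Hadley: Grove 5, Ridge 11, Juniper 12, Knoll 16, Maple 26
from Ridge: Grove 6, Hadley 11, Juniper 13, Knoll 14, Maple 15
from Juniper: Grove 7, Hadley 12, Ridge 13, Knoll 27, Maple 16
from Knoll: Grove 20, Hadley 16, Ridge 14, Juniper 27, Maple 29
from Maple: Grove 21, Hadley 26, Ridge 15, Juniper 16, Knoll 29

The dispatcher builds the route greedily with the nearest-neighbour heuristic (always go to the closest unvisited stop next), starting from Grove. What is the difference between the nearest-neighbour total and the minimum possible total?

21 miles longer than the optimal tour.

Grove: Hadley=5, Ridge=6, Juniper=7, Knoll=20, Maple=21 ⇒ Hadley
Hadley: Ridge=11, Juniper=12, Knoll=16, Maple=26 ⇒ Ridge
Ridge: Juniper=13, Knoll=14, Maple=15 ⇒ Juniper
Juniper: Maple=16, Knoll=27 ⇒ Maple
Maple: Knoll=29 ⇒ Knoll
NN route Grove → Hadley → Ridge → Juniper → Maple → Knoll → Grove costs 94.
Optimal: Grove → Hadley → Knoll → Ridge → Maple → Juniper → Grove costs 73 (by enumerating all 60 distinct tours).
Excess = 94 − 73 = 21.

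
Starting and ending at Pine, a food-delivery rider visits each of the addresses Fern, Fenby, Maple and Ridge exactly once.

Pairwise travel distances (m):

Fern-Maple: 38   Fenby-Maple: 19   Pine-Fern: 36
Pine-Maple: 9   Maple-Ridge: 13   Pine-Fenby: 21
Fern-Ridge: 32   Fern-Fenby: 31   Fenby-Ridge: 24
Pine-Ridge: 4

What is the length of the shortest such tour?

95 m — the shortest possible round trip.

There are 12 distinct closed tours to check (reversals are equivalent).
Pine-Fern-Fenby-Maple-Ridge-Pine: 36+31+19+13+4 = 103
Pine-Fern-Fenby-Ridge-Maple-Pine: 36+31+24+13+9 = 113
Pine-Fern-Maple-Fenby-Ridge-Pine: 36+38+19+24+4 = 121
Pine-Fern-Maple-Ridge-Fenby-Pine: 36+38+13+24+21 = 132
Pine-Fern-Ridge-Fenby-Maple-Pine: 36+32+24+19+9 = 120
Pine-Fern-Ridge-Maple-Fenby-Pine: 36+32+13+19+21 = 121
Pine-Fenby-Fern-Maple-Ridge-Pine: 21+31+38+13+4 = 107
Pine-Fenby-Fern-Ridge-Maple-Pine: 21+31+32+13+9 = 106
Pine-Fenby-Maple-Fern-Ridge-Pine: 21+19+38+32+4 = 114
Pine-Fenby-Ridge-Fern-Maple-Pine: 21+24+32+38+9 = 124
Pine-Maple-Fern-Fenby-Ridge-Pine: 9+38+31+24+4 = 106
Pine-Maple-Fenby-Fern-Ridge-Pine: 9+19+31+32+4 = 95
The minimum is 95.
One optimal route: Pine → Maple → Fenby → Fern → Ridge → Pine (or its reverse).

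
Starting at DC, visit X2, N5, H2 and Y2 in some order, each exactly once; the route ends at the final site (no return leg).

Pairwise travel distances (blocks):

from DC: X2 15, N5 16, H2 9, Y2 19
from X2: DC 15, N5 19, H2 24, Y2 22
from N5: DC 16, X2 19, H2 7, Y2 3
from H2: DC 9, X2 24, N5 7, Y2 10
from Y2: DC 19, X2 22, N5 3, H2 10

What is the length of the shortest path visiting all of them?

There are 4! = 24 possible orderings.
DC - X2 - N5 - H2 - Y2: 15+19+7+10 = 51
DC - X2 - N5 - Y2 - H2: 15+19+3+10 = 47
DC - X2 - H2 - N5 - Y2: 15+24+7+3 = 49
DC - X2 - H2 - Y2 - N5: 15+24+10+3 = 52
DC - X2 - Y2 - N5 - H2: 15+22+3+7 = 47
DC - X2 - Y2 - H2 - N5: 15+22+10+7 = 54
DC - N5 - X2 - H2 - Y2: 16+19+24+10 = 69
DC - N5 - X2 - Y2 - H2: 16+19+22+10 = 67
DC - N5 - H2 - X2 - Y2: 16+7+24+22 = 69
DC - N5 - H2 - Y2 - X2: 16+7+10+22 = 55
DC - N5 - Y2 - X2 - H2: 16+3+22+24 = 65
DC - N5 - Y2 - H2 - X2: 16+3+10+24 = 53
DC - H2 - X2 - N5 - Y2: 9+24+19+3 = 55
DC - H2 - X2 - Y2 - N5: 9+24+22+3 = 58
… (10 more)
DC - H2 - N5 - Y2 - X2: 9+7+3+22 = 41  ← best
The minimum is 41.
One shortest path: DC → H2 → N5 → Y2 → X2.

Shortest open route: 41 blocks.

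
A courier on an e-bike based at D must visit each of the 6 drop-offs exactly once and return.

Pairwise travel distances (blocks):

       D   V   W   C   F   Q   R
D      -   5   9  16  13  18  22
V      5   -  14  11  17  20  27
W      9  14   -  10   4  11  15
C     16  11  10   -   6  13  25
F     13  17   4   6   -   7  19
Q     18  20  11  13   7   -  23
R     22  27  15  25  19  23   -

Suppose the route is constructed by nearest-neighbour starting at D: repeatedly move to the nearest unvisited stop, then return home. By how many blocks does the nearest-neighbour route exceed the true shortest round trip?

Excess over optimum: 6 blocks.

From D: V=5, W=9, F=13, C=16, Q=18, R=22 → choose V (5).
From V: C=11, W=14, F=17, Q=20, R=27 → choose C (11).
From C: F=6, W=10, Q=13, R=25 → choose F (6).
From F: W=4, Q=7, R=19 → choose W (4).
From W: Q=11, R=15 → choose Q (11).
From Q: R=23 → choose R (23).
NN route D → V → C → F → W → Q → R → D costs 82.
Optimal: D → V → C → F → Q → R → W → D costs 76 (by enumerating all 360 distinct tours).
Excess = 82 − 76 = 6.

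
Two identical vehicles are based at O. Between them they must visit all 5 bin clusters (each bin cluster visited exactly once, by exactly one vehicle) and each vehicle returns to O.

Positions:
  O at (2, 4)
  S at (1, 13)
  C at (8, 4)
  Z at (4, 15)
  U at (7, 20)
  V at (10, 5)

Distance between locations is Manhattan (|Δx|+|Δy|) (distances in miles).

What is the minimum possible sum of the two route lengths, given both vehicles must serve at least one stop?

Check every non-empty split of the stops between the two vehicles; for each half take its own optimal tour:
  {S} + {C, Z, U, V}: 20 + 48 = 68
  {C} + {S, Z, U, V}: 12 + 50 = 62
  {S, C} + {Z, U, V}: 32 + 48 = 80
  {Z} + {S, C, U, V}: 26 + 50 = 76
  {S, Z} + {C, U, V}: 28 + 48 = 76
  {C, Z} + {S, U, V}: 34 + 50 = 84
  … (15 splits in total)
Best: vehicle 1 O → C → O = 12; vehicle 2 O → S → Z → U → V → O = 50; combined 62.

Minimum combined distance: 62 miles.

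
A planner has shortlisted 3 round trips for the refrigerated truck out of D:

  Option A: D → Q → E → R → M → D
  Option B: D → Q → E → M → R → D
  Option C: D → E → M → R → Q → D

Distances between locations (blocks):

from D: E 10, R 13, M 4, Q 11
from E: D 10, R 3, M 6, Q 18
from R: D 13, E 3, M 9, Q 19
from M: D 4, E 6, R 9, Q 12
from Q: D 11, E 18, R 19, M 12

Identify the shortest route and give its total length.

45 blocks — Option A is the shortest.

Option A: 11 + 18 + 3 + 9 + 4 = 45
Option B: 11 + 18 + 6 + 9 + 13 = 57
Option C: 10 + 6 + 9 + 19 + 11 = 55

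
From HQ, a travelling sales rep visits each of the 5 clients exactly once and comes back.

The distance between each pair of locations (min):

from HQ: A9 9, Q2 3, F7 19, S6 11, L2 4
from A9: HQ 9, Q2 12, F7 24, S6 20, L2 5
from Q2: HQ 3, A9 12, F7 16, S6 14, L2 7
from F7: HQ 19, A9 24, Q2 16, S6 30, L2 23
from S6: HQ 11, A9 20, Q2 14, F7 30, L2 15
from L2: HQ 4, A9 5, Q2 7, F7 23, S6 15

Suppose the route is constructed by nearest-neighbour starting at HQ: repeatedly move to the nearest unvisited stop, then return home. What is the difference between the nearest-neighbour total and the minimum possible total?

Excess over optimum: 10 min.

HQ: Q2=3, L2=4, A9=9, S6=11, F7=19 ⇒ Q2
Q2: L2=7, A9=12, S6=14, F7=16 ⇒ L2
L2: A9=5, S6=15, F7=23 ⇒ A9
A9: S6=20, F7=24 ⇒ S6
S6: F7=30 ⇒ F7
NN route HQ → Q2 → L2 → A9 → S6 → F7 → HQ costs 84.
Optimal: HQ → Q2 → F7 → A9 → L2 → S6 → HQ costs 74 (by enumerating all 60 distinct tours).
Excess = 84 − 74 = 10.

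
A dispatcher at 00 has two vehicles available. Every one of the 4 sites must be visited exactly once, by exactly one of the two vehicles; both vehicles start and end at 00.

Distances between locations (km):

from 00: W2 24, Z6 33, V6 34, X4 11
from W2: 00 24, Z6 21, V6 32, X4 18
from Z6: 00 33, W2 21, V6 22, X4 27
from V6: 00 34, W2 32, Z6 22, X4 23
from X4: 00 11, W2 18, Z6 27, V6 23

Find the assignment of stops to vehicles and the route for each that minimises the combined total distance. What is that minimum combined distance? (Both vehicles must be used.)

There are 2^3 − 1 = 7 ways to divide the 4 stops into two non-empty groups. For each, the best each vehicle can do is its own shortest tour through its group:
  {W2} + {Z6, V6, X4}: 48 + 89 = 137
  {Z6} + {W2, V6, X4}: 66 + 90 = 156
  {W2, Z6} + {V6, X4}: 78 + 68 = 146
  {V6} + {W2, Z6, X4}: 68 + 83 = 151
  {W2, V6} + {Z6, X4}: 90 + 71 = 161
  {Z6, V6} + {W2, X4}: 89 + 53 = 142
  … (7 splits in total)
  {W2, Z6, V6} + {X4}: 101 + 22 = 123  ← best
Best: vehicle 1 00 → W2 → Z6 → V6 → 00 = 101; vehicle 2 00 → X4 → 00 = 22; combined 123.

123 km — the smallest possible combined total.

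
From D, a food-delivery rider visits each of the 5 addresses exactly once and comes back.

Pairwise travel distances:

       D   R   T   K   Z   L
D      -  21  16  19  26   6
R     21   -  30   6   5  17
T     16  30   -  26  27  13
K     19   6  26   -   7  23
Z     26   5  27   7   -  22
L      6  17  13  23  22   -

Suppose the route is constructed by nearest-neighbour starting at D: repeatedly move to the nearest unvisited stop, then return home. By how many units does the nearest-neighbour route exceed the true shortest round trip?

D: L=6, T=16, K=19, R=21, Z=26 ⇒ L
L: T=13, R=17, Z=22, K=23 ⇒ T
T: K=26, Z=27, R=30 ⇒ K
K: R=6, Z=7 ⇒ R
R: Z=5 ⇒ Z
NN route D → L → T → K → R → Z → D costs 82.
Optimal: D → K → R → Z → T → L → D costs 76 (by enumerating all 60 distinct tours).
Excess = 82 − 76 = 6.

Excess over optimum: 6.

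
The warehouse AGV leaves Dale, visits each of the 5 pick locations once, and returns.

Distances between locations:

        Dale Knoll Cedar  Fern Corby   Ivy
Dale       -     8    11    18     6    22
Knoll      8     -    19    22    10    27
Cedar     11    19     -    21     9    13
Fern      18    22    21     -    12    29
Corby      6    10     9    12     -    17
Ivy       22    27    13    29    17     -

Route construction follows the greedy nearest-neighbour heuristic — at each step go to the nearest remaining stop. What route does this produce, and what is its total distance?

Nearest-neighbour total = 95; route Dale → Corby → Cedar → Ivy → Knoll → Fern → Dale.

Dale → [Corby:6 / Knoll:8 / Cedar:11 / Fern:18 / Ivy:22] → Corby (6)
Corby → [Cedar:9 / Knoll:10 / Fern:12 / Ivy:17] → Cedar (9)
Cedar → [Ivy:13 / Knoll:19 / Fern:21] → Ivy (13)
Ivy → [Knoll:27 / Fern:29] → Knoll (27)
Knoll → [Fern:22] → Fern (22)
Return Fern→Dale: 18.
Total = 6 + 9 + 13 + 27 + 22 + 18 = 95.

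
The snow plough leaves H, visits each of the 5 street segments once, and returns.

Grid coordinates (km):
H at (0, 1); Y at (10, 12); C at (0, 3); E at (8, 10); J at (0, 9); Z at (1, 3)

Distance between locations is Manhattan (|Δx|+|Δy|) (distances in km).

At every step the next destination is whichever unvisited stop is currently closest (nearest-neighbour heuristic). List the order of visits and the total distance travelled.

Nearest-neighbour total = 44 km; route H → C → Z → J → E → Y → H.

From H: distances to unvisited — C=2, Z=3, J=8, E=17, Y=21. Nearest is C (2).
From C: distances to unvisited — Z=1, J=6, E=15, Y=19. Nearest is Z (1).
From Z: distances to unvisited — J=7, E=14, Y=18. Nearest is J (7).
From J: distances to unvisited — E=9, Y=13. Nearest is E (9).
From E: distances to unvisited — Y=4. Nearest is Y (4).
Return Y→H: 21.
Total = 2 + 1 + 7 + 9 + 4 + 21 = 44.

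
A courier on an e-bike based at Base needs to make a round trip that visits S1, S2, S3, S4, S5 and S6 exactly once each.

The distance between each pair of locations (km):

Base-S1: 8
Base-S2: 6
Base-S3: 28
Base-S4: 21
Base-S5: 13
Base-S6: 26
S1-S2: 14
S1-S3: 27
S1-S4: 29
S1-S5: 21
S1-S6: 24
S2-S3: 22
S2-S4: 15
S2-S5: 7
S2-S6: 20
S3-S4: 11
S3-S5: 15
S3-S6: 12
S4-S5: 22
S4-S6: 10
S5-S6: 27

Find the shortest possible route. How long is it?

81 km — the shortest possible round trip.

There are 360 distinct closed tours to check (reversals are equivalent).
Base-S1-S2-S3-S4-S5-S6-Base: 8+14+22+11+22+27+26 = 130
Base-S1-S2-S3-S4-S6-S5-Base: 8+14+22+11+10+27+13 = 105
Base-S1-S2-S3-S5-S4-S6-Base: 8+14+22+15+22+10+26 = 117
Base-S1-S2-S3-S5-S6-S4-Base: 8+14+22+15+27+10+21 = 117
Base-S1-S2-S3-S6-S4-S5-Base: 8+14+22+12+10+22+13 = 101
Base-S1-S2-S3-S6-S5-S4-Base: 8+14+22+12+27+22+21 = 126
Base-S1-S2-S4-S3-S5-S6-Base: 8+14+15+11+15+27+26 = 116
Base-S1-S2-S4-S3-S6-S5-Base: 8+14+15+11+12+27+13 = 100
… (352 more)
Base-S1-S6-S4-S3-S5-S2-Base: 8+24+10+11+15+7+6 = 81  ← best
The minimum is 81.
One optimal route: Base → S1 → S6 → S4 → S3 → S5 → S2 → Base (or its reverse).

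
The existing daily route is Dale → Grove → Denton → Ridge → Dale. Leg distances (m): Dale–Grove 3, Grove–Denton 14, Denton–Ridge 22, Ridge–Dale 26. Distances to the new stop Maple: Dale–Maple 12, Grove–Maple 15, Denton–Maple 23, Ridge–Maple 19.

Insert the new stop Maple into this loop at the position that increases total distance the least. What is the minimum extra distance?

Insertion cost between consecutive stops i–j is d(i,Maple) + d(Maple,j) − d(i,j):
  between Dale and Grove: 12 + 15 − 3 = 24
  between Grove and Denton: 15 + 23 − 14 = 24
  between Denton and Ridge: 23 + 19 − 22 = 20
  between Ridge and Dale: 19 + 12 − 26 = 5
Cheapest insertion is between Ridge and Dale, adding 5.
New total = 65 + 5 = 70.

Minimum extra distance: 5 m, inserting Maple between Ridge and Dale.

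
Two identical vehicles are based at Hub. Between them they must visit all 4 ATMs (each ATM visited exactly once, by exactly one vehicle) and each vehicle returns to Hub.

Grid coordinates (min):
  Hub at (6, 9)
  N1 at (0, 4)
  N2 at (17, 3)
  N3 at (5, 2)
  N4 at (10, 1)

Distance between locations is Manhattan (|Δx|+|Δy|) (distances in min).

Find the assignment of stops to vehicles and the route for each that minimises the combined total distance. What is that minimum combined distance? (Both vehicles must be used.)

Check every non-empty split of the stops between the two vehicles; for each half take its own optimal tour:
  {N1} + {N2, N3, N4}: 22 + 40 = 62
  {N2} + {N1, N3, N4}: 34 + 36 = 70
  {N1, N2} + {N3, N4}: 46 + 26 = 72
  {N3} + {N1, N2, N4}: 16 + 50 = 66
  {N1, N3} + {N2, N4}: 26 + 38 = 64
  {N2, N3} + {N1, N4}: 38 + 36 = 74
  … (7 splits in total)
Best: vehicle 1 Hub → N1 → Hub = 22; vehicle 2 Hub → N2 → N4 → N3 → Hub = 40; combined 62.

Minimum combined distance: 62 min.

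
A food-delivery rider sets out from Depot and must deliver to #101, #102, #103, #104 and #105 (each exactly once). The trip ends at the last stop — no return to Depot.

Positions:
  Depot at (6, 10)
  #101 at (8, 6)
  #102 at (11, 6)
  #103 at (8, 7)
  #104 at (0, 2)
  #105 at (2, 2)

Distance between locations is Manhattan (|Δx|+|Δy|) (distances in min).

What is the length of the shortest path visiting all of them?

There are 5! = 120 possible orderings.
Depot→#101→#102→#103→#104→#105: 6+3+4+13+2 = 28
Depot→#101→#102→#103→#105→#104: 6+3+4+11+2 = 26
Depot→#101→#102→#104→#103→#105: 6+3+15+13+11 = 48
Depot→#101→#102→#104→#105→#103: 6+3+15+2+11 = 37
Depot→#101→#102→#105→#103→#104: 6+3+13+11+13 = 46
Depot→#101→#102→#105→#104→#103: 6+3+13+2+13 = 37
Depot→#101→#103→#102→#104→#105: 6+1+4+15+2 = 28
Depot→#101→#103→#102→#105→#104: 6+1+4+13+2 = 26
Depot→#101→#103→#104→#102→#105: 6+1+13+15+13 = 48
Depot→#101→#103→#104→#105→#102: 6+1+13+2+13 = 35
Depot→#101→#103→#105→#102→#104: 6+1+11+13+15 = 46
Depot→#101→#103→#105→#104→#102: 6+1+11+2+15 = 35
Depot→#101→#104→#102→#103→#105: 6+12+15+4+11 = 48
Depot→#101→#104→#102→#105→#103: 6+12+15+13+11 = 57
… (106 more)
Depot→#103→#101→#102→#105→#104: 5+1+3+13+2 = 24  ← best
The minimum is 24.
One shortest path: Depot → #103 → #101 → #102 → #105 → #104.

24 min — the minimum one-way total.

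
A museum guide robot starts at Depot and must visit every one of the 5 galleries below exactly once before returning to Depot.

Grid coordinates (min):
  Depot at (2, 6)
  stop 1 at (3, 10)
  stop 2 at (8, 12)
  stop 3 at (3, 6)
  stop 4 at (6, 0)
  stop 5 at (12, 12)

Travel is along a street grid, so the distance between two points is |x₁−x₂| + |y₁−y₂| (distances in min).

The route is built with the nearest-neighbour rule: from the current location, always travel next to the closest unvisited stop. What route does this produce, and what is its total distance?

Total distance 44 min via the nearest-neighbour route Depot → stop 3 → stop 1 → stop 2 → stop 5 → stop 4 → Depot.

From Depot: distances to unvisited — stop 3=1, stop 1=5, stop 4=10, stop 2=12, stop 5=16. Nearest is stop 3 (1).
From stop 3: distances to unvisited — stop 1=4, stop 4=9, stop 2=11, stop 5=15. Nearest is stop 1 (4).
From stop 1: distances to unvisited — stop 2=7, stop 5=11, stop 4=13. Nearest is stop 2 (7).
From stop 2: distances to unvisited — stop 5=4, stop 4=14. Nearest is stop 5 (4).
From stop 5: distances to unvisited — stop 4=18. Nearest is stop 4 (18).
Return stop 4→Depot: 10.
Total = 1 + 4 + 7 + 4 + 18 + 10 = 44.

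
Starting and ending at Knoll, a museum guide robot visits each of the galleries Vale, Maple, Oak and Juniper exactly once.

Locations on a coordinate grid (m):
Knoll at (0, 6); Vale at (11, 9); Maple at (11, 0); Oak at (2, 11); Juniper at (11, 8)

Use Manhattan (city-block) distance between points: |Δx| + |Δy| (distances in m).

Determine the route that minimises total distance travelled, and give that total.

With 4 stops there are 4!/2 = 12 distinct round trips (a route and its reverse cost the same).
Knoll → Vale → Maple → Oak → Juniper → Knoll: 14+9+20+12+13 = 68
Knoll → Vale → Maple → Juniper → Oak → Knoll: 14+9+8+12+7 = 50
Knoll → Vale → Oak → Maple → Juniper → Knoll: 14+11+20+8+13 = 66
Knoll → Vale → Oak → Juniper → Maple → Knoll: 14+11+12+8+17 = 62
Knoll → Vale → Juniper → Maple → Oak → Knoll: 14+1+8+20+7 = 50
Knoll → Vale → Juniper → Oak → Maple → Knoll: 14+1+12+20+17 = 64
Knoll → Maple → Vale → Oak → Juniper → Knoll: 17+9+11+12+13 = 62
Knoll → Maple → Vale → Juniper → Oak → Knoll: 17+9+1+12+7 = 46
Knoll → Maple → Oak → Vale → Juniper → Knoll: 17+20+11+1+13 = 62
Knoll → Maple → Juniper → Vale → Oak → Knoll: 17+8+1+11+7 = 44
Knoll → Oak → Vale → Maple → Juniper → Knoll: 7+11+9+8+13 = 48
Knoll → Oak → Maple → Vale → Juniper → Knoll: 7+20+9+1+13 = 50
The minimum is 44.
One optimal route: Knoll → Maple → Juniper → Vale → Oak → Knoll (or its reverse).

Shortest round trip = 44 m.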